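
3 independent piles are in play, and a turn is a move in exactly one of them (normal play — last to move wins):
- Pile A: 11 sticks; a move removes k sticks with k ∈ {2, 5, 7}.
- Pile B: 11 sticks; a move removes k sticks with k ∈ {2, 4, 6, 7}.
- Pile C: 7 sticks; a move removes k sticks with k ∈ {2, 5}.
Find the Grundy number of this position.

Build the Grundy sequence for pile A with g(k) = mex{g(k−s) : s ∈ {2, 5, 7}, s ≤ k}:
g(0) = mex{} = 0
g(1) = mex{} = 0
g(2) = mex{0} = 1
g(3) = mex{0} = 1
g(4) = mex{1} = 0
g(5) = mex{0,1} = 2
g(6) = mex{0} = 1
g(7) = mex{0,1,2} = 3
g(8) = mex{0,1} = 2
g(9) = mex{0,1,3} = 2
g(10) = mex{1,2} = 0
g(11) = mex{0,1,2} = 3
So g(11) = 3.
For pile B, compute g(0), g(1), … with moves {2, 4, 6, 7}:
g(0) = mex{} = 0
g(1) = mex{} = 0
g(2) = mex{0} = 1
g(3) = mex{0} = 1
g(4) = mex{0,1} = 2
g(5) = mex{0,1} = 2
g(6) = mex{0,1,2} = 3
g(7) = mex{0,1,2} = 3
g(8) = mex{0,1,2,3} = 4
g(9) = mex{1,2,3} = 0
g(10) = mex{1,2,3,4} = 0
g(11) = mex{0,2,3} = 1
So g(11) = 1.
For pile C, compute g(0), g(1), … with moves {2, 5}:
k:     0  1  2  3  4  5  6  7
g(k):  0  0  1  1  0  2  1  0
So g(7) = 0.
The value of a disjunctive sum is the nim-sum of the parts.
Combined value = 3 ⊕ 1 ⊕ 0 = 2.

2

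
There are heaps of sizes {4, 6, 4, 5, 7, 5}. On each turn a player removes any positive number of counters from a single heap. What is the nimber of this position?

1

Nim-sum: 4 XOR 6 XOR 4 XOR 5 XOR 7 XOR 5 = 1.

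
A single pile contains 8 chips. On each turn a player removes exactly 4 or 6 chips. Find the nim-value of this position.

Build the Grundy sequence with g(k) = mex{g(k−s) : s ∈ {4, 6}, s ≤ k}:
k:     0  1  2  3  4  5  6  7  8
g(k):  0  0  0  0  1  1  1  1  2
So g(8) = 2.

2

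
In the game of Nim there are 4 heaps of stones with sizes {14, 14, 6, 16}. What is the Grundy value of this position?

Write each in binary and XOR column by column:
  01110  (14)
  01110  (14)
  00110  (6)
  10000  (16)
  -----
  10110  (22)

22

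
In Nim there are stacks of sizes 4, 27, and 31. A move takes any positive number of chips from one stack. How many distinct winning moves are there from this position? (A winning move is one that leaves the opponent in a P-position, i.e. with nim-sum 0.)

0

Nim-sum: 4 XOR 27 XOR 31 = 0.
The nim-sum is already 0, so every move leaves a nonzero nim-sum — there are no winning moves.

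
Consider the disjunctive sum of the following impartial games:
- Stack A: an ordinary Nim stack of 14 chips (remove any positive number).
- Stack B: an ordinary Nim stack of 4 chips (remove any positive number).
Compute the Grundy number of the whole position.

10

Stack A is a plain Nim stack of size 14, so its Grundy value is 14.
Stack B is a plain Nim stack of size 4, so its Grundy value is 4.
By the Sprague-Grundy theorem, the Grundy value of a sum of independent games is the XOR of the component values.
Combined value = 14 XOR 4 = 10.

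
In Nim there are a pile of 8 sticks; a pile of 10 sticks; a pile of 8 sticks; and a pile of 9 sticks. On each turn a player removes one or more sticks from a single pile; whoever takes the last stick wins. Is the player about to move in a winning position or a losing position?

Winning position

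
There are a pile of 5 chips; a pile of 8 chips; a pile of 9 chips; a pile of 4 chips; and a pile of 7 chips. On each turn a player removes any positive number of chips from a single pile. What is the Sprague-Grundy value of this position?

Nim-sum: 5 ⊕ 8 ⊕ 9 ⊕ 4 ⊕ 7 = 7.

7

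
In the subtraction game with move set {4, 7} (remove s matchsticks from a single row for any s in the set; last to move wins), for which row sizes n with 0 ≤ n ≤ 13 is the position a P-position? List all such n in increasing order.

0, 1, 2, 3, 11, 12, 13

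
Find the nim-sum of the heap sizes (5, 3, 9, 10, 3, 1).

Nim-sum: 5 XOR 3 XOR 9 XOR 10 XOR 3 XOR 1 = 7.

7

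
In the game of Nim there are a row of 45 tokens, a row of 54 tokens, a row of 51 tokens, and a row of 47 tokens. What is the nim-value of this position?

7

Nim-sum: 45 ⊕ 54 ⊕ 51 ⊕ 47 = 7.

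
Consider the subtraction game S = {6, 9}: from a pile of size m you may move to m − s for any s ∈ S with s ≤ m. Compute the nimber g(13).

2

Grundy values for subtraction set {6, 9}:
g(0) = mex{} = 0
g(1) = mex{} = 0
g(2) = mex{} = 0
g(3) = mex{} = 0
g(4) = mex{} = 0
g(5) = mex{} = 0
g(6) = mex{0} = 1
g(7) = mex{0} = 1
g(8) = mex{0} = 1
g(9) = mex{0} = 1
g(10) = mex{0} = 1
g(11) = mex{0} = 1
g(12) = mex{0,1} = 2
g(13) = mex{0,1} = 2
So g(13) = 2.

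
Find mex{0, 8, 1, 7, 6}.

2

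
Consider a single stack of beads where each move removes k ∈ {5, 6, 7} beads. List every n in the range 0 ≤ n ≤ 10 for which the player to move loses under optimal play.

0, 1, 2, 3, 4

Build the Grundy sequence with g(k) = mex{g(k−s) : s ∈ {5, 6, 7}, s ≤ k}:
g(0) = mex{} = 0
g(1) = mex{} = 0
g(2) = mex{} = 0
g(3) = mex{} = 0
g(4) = mex{} = 0
g(5) = mex{0} = 1
g(6) = mex{0} = 1
g(7) = mex{0} = 1
g(8) = mex{0} = 1
g(9) = mex{0} = 1
g(10) = mex{0,1} = 2
The P-positions (g = 0) in 0..10 are 0, 1, 2, 3, 4.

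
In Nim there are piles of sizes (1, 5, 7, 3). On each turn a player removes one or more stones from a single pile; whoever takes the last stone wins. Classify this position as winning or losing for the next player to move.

Losing position

Nim-sum: 1 ⊕ 5 ⊕ 7 ⊕ 3 = 0.
The nim-sum is 0, so this is a P-position: the player to move is in a losing position under optimal play.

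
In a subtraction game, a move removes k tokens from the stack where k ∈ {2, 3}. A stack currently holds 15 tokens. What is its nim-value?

0

Grundy values for subtraction set {2, 3}:
k:     0  1  2  3  4  5  6  7  8  9 10 11 12 13 14 15
g(k):  0  0  1  1  2  0  0  1  1  2  0  0  1  1  2  0
So g(15) = 0.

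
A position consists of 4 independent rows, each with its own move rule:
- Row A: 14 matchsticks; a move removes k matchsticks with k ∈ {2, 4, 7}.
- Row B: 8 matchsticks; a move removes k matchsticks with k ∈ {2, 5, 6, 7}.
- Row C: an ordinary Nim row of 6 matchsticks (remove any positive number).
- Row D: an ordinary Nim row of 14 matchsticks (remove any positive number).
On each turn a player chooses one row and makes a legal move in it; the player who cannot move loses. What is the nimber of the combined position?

11

Grundy values for row A (subtraction set {2, 4, 7}):
k:     0  1  2  3  4  5  6  7  8  9 10 11 12 13 14
g(k):  0  0  1  1  2  2  0  3  1  0  2  1  0  2  1
So g(14) = 1.
Build the Grundy sequence for row B with g(k) = mex{g(k−s) : s ∈ {2, 5, 6, 7}, s ≤ k}:
k:     0  1  2  3  4  5  6  7  8
g(k):  0  0  1  1  0  2  1  3  2
So g(8) = 2.
Row C is a plain Nim row of size 6, so its Grundy value is 6.
Row D is a plain Nim row of size 14, so its Grundy value is 14.
The value of a disjunctive sum is the nim-sum of the parts.
Combined value = 1 XOR 2 XOR 6 XOR 14 = 11.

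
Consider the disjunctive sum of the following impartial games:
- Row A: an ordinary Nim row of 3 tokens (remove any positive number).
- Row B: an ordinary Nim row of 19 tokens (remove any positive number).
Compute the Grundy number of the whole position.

16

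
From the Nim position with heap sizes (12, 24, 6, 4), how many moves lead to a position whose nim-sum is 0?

1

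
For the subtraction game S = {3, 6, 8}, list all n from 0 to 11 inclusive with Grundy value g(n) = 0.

Compute g(0), g(1), … for moves {3, 6, 8}:
g(0) = mex{} = 0
g(1) = mex{} = 0
g(2) = mex{} = 0
g(3) = mex{0} = 1
g(4) = mex{0} = 1
g(5) = mex{0} = 1
g(6) = mex{0,1} = 2
g(7) = mex{0,1} = 2
g(8) = mex{0,1} = 2
g(9) = mex{0,1,2} = 3
g(10) = mex{0,1,2} = 3
g(11) = mex{1,2} = 0
The P-positions (g = 0) in 0..11 are 0, 1, 2, 11.

0, 1, 2, 11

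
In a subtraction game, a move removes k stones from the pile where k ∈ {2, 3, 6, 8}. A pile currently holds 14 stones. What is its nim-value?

0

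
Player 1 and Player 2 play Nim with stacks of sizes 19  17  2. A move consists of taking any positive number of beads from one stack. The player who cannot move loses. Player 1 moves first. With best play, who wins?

Player 2 wins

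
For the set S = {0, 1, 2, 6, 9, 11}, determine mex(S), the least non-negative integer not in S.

3

The values 0, 1, 2 are all present; 3 is the first non-negative integer missing from the set.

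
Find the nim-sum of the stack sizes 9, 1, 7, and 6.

9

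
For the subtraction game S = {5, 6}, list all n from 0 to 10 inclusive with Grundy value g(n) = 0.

0, 1, 2, 3, 4

Compute g(0), g(1), … for moves {5, 6}:
g(0) = mex{} = 0
g(1) = mex{} = 0
g(2) = mex{} = 0
g(3) = mex{} = 0
g(4) = mex{} = 0
g(5) = mex{0} = 1
g(6) = mex{0} = 1
g(7) = mex{0} = 1
g(8) = mex{0} = 1
g(9) = mex{0} = 1
g(10) = mex{0,1} = 2
The P-positions (g = 0) in 0..10 are 0, 1, 2, 3, 4.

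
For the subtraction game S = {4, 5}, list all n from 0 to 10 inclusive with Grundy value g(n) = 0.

0, 1, 2, 3, 9, 10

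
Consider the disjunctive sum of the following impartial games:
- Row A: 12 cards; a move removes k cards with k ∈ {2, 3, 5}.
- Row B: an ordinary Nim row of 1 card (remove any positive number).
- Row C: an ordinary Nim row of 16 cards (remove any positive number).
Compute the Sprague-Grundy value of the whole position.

Build the Grundy sequence for row A with g(k) = mex{g(k−s) : s ∈ {2, 3, 5}, s ≤ k}:
g(0) = mex{} = 0
g(1) = mex{} = 0
g(2) = mex{0} = 1
g(3) = mex{0} = 1
g(4) = mex{0,1} = 2
g(5) = mex{0,1} = 2
g(6) = mex{0,1,2} = 3
g(7) = mex{1,2} = 0
g(8) = mex{1,2,3} = 0
g(9) = mex{0,2,3} = 1
g(10) = mex{0,2} = 1
g(11) = mex{0,1,3} = 2
g(12) = mex{0,1} = 2
So g(12) = 2.
Row B is a plain Nim row of size 1, so its Grundy value is 1.
Row C is a plain Nim row of size 16, so its Grundy value is 16.
By the Sprague-Grundy theorem, the Grundy value of a sum of independent games is the XOR of the component values.
Combined value = 2 ⊕ 1 ⊕ 16 = 19.

19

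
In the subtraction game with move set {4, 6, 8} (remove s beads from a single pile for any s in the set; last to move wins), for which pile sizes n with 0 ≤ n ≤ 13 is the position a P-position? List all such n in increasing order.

0, 1, 2, 3, 12, 13

Grundy values for subtraction set {4, 6, 8}:
k:     0  1  2  3  4  5  6  7  8  9 10 11 12 13
g(k):  0  0  0  0  1  1  1  1  2  2  2  2  0  0
The P-positions (g = 0) in 0..13 are 0, 1, 2, 3, 12, 13.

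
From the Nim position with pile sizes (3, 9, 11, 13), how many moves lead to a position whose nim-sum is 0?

3

Compute the nim-sum pairwise:
3 ⊕ 9 = 10
10 ⊕ 11 = 1
1 ⊕ 13 = 12
The overall nim-sum is X = 12. A pile of size p has a winning move iff p XOR X < p (reduce it to p XOR X).
  3: 3 XOR 12 = 15 ≥ 3 — no move.
  9: 9 XOR 12 = 5 < 9 — winning move (to 5).
  11: 11 XOR 12 = 7 < 11 — winning move (to 7).
  13: 13 XOR 12 = 1 < 13 — winning move (to 1).
That gives 3 winning moves.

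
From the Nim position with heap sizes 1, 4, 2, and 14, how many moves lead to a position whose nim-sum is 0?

1

Nim-sum: 1 ⊕ 4 ⊕ 2 ⊕ 14 = 9.
The overall nim-sum is X = 9. A heap of size p has a winning move iff p XOR X < p (reduce it to p XOR X).
  1: 1 XOR 9 = 8 ≥ 1 — no move.
  4: 4 XOR 9 = 13 ≥ 4 — no move.
  2: 2 XOR 9 = 11 ≥ 2 — no move.
  14: 14 XOR 9 = 7 < 14 — winning move (to 7).
That gives 1 winning move.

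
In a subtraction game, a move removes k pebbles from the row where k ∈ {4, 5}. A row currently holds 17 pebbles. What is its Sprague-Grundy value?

Build the Grundy sequence with g(k) = mex{g(k−s) : s ∈ {4, 5}, s ≤ k}:
k:     0  1  2  3  4  5  6  7  8  9 10 11 12 13 14 15 16 17
g(k):  0  0  0  0  1  1  1  1  2  0  0  0  0  1  1  1  1  2
So g(17) = 2.

2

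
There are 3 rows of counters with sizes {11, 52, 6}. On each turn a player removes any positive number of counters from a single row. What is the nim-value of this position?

57

Compute the nim-sum pairwise:
11 XOR 52 = 63
63 XOR 6 = 57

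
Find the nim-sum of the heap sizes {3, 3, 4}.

Nim-sum: 3 ^ 3 ^ 4 = 4.

4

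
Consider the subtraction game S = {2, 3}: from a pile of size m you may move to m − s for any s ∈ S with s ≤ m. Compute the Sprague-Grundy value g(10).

0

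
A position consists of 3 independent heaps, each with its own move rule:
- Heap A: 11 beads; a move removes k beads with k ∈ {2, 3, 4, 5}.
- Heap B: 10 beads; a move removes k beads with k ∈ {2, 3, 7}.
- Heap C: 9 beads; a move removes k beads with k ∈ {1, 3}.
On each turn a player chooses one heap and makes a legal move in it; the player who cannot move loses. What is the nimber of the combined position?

3

For heap A, compute g(0), g(1), … with moves {2, 3, 4, 5}:
g(0) = mex{} = 0
g(1) = mex{} = 0
g(2) = mex{0} = 1
g(3) = mex{0} = 1
g(4) = mex{0,1} = 2
g(5) = mex{0,1} = 2
g(6) = mex{0,1,2} = 3
g(7) = mex{1,2} = 0
g(8) = mex{1,2,3} = 0
g(9) = mex{0,2,3} = 1
g(10) = mex{0,2,3} = 1
g(11) = mex{0,1,3} = 2
So g(11) = 2.
Build the Grundy sequence for heap B with g(k) = mex{g(k−s) : s ∈ {2, 3, 7}, s ≤ k}:
g(0) = mex{} = 0
g(1) = mex{} = 0
g(2) = mex{0} = 1
g(3) = mex{0} = 1
g(4) = mex{0,1} = 2
g(5) = mex{1} = 0
g(6) = mex{1,2} = 0
g(7) = mex{0,2} = 1
g(8) = mex{0} = 1
g(9) = mex{0,1} = 2
g(10) = mex{1} = 0
So g(10) = 0.
Build the Grundy sequence for heap C with g(k) = mex{g(k−s) : s ∈ {1, 3}, s ≤ k}:
k:     0  1  2  3  4  5  6  7  8  9
g(k):  0  1  0  1  0  1  0  1  0  1
So g(9) = 1.
By the Sprague-Grundy theorem, the Grundy value of a sum of independent games is the XOR of the component values.
Combined value = 2 XOR 0 XOR 1 = 3.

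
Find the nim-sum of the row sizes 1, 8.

9

Compute the nim-sum pairwise:
1 XOR 8 = 9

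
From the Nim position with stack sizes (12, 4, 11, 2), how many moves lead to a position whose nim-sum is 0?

Write each in binary and XOR column by column:
  1100  (12)
  0100  (4)
  1011  (11)
  0010  (2)
  ----
  0001  (1)
The overall nim-sum is X = 1. A stack of size p has a winning move iff p XOR X < p (reduce it to p XOR X).
  12: 12 XOR 1 = 13 ≥ 12 — no move.
  4: 4 XOR 1 = 5 ≥ 4 — no move.
  11: 11 XOR 1 = 10 < 11 — winning move (to 10).
  2: 2 XOR 1 = 3 ≥ 2 — no move.
That gives 1 winning move.

1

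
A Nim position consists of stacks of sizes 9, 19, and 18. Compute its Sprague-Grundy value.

8

Nim-sum: 9 ^ 19 ^ 18 = 8.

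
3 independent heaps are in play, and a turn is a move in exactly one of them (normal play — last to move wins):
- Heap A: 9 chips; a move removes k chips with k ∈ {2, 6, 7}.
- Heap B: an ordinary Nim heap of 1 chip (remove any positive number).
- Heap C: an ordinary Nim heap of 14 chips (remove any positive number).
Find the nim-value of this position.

For heap A, compute g(0), g(1), … with moves {2, 6, 7}:
g(0) = mex{} = 0
g(1) = mex{} = 0
g(2) = mex{0} = 1
g(3) = mex{0} = 1
g(4) = mex{1} = 0
g(5) = mex{1} = 0
g(6) = mex{0} = 1
g(7) = mex{0} = 1
g(8) = mex{0,1} = 2
g(9) = mex{1} = 0
So g(9) = 0.
Heap B is a plain Nim heap of size 1, so its Grundy value is 1.
Heap C is a plain Nim heap of size 14, so its Grundy value is 14.
By the Sprague-Grundy theorem, the Grundy value of a sum of independent games is the XOR of the component values.
Combined value = 0 ⊕ 1 ⊕ 14 = 15.

15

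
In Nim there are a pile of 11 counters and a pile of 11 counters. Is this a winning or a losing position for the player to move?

Write each in binary and XOR column by column:
  1011  (11)
  1011  (11)
  ----
  0000  (0)
The nim-sum is 0, so this is a P-position: the player to move is in a losing position under optimal play.

Losing position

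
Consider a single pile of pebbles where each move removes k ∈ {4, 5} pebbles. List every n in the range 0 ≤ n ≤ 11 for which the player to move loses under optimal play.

Grundy values for subtraction set {4, 5}:
g(0) = mex{} = 0
g(1) = mex{} = 0
g(2) = mex{} = 0
g(3) = mex{} = 0
g(4) = mex{0} = 1
g(5) = mex{0} = 1
g(6) = mex{0} = 1
g(7) = mex{0} = 1
g(8) = mex{0,1} = 2
g(9) = mex{1} = 0
g(10) = mex{1} = 0
g(11) = mex{1} = 0
The P-positions (g = 0) in 0..11 are 0, 1, 2, 3, 9, 10, 11.

0, 1, 2, 3, 9, 10, 11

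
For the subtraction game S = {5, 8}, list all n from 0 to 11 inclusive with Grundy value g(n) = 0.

0, 1, 2, 3, 4

Grundy values for subtraction set {5, 8}:
k:     0  1  2  3  4  5  6  7  8  9 10 11
g(k):  0  0  0  0  0  1  1  1  1  1  2  2
The P-positions (g = 0) in 0..11 are 0, 1, 2, 3, 4.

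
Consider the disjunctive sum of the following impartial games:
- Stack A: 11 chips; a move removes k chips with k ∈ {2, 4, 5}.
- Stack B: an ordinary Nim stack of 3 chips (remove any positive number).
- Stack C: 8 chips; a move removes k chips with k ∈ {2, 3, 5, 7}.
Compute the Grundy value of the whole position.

5

For stack A, compute g(0), g(1), … with moves {2, 4, 5}:
g(0) = mex{} = 0
g(1) = mex{} = 0
g(2) = mex{0} = 1
g(3) = mex{0} = 1
g(4) = mex{0,1} = 2
g(5) = mex{0,1} = 2
g(6) = mex{0,1,2} = 3
g(7) = mex{1,2} = 0
g(8) = mex{1,2,3} = 0
g(9) = mex{0,2} = 1
g(10) = mex{0,2,3} = 1
g(11) = mex{0,1,3} = 2
So g(11) = 2.
Stack B is a plain Nim stack of size 3, so its Grundy value is 3.
For stack C, compute g(0), g(1), … with moves {2, 3, 5, 7}:
k:     0  1  2  3  4  5  6  7  8
g(k):  0  0  1  1  2  2  3  3  4
So g(8) = 4.
By the Sprague-Grundy theorem, the Grundy value of a sum of independent games is the XOR of the component values.
Combined value = 2 XOR 3 XOR 4 = 5.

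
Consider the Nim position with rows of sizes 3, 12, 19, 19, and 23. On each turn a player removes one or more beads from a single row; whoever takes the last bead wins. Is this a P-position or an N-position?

N-position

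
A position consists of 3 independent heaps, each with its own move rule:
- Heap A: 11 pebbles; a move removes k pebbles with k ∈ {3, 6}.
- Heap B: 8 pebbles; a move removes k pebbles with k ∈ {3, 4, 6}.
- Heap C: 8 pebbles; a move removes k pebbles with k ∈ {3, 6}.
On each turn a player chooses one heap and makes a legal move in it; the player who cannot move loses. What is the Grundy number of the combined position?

Grundy values for heap A (subtraction set {3, 6}):
g(0) = mex{} = 0
g(1) = mex{} = 0
g(2) = mex{} = 0
g(3) = mex{0} = 1
g(4) = mex{0} = 1
g(5) = mex{0} = 1
g(6) = mex{0,1} = 2
g(7) = mex{0,1} = 2
g(8) = mex{0,1} = 2
g(9) = mex{1,2} = 0
g(10) = mex{1,2} = 0
g(11) = mex{1,2} = 0
So g(11) = 0.
Build the Grundy sequence for heap B with g(k) = mex{g(k−s) : s ∈ {3, 4, 6}, s ≤ k}:
k:     0  1  2  3  4  5  6  7  8
g(k):  0  0  0  1  1  1  2  2  2
So g(8) = 2.
Grundy values for heap C (subtraction set {3, 6}):
k:     0  1  2  3  4  5  6  7  8
g(k):  0  0  0  1  1  1  2  2  2
So g(8) = 2.
The value of a disjunctive sum is the nim-sum of the parts.
Combined value = 0 ⊕ 2 ⊕ 2 = 0.

0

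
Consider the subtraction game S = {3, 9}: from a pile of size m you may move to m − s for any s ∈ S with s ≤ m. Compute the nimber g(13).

Compute g(0), g(1), … for moves {3, 9}:
k:     0  1  2  3  4  5  6  7  8  9 10 11 12 13
g(k):  0  0  0  1  1  1  0  0  0  1  1  1  0  0
So g(13) = 0.

0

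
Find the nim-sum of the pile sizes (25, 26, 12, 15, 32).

32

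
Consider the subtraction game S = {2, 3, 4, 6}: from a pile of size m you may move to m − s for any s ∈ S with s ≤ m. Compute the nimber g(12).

Grundy values for subtraction set {2, 3, 4, 6}:
k:     0  1  2  3  4  5  6  7  8  9 10 11 12
g(k):  0  0  1  1  2  2  3  3  0  0  1  1  2
So g(12) = 2.

2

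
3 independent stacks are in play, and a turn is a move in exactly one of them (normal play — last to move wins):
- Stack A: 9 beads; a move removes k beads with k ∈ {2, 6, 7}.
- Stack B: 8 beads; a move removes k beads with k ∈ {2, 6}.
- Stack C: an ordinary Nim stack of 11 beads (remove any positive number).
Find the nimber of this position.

Grundy values for stack A (subtraction set {2, 6, 7}):
k:     0  1  2  3  4  5  6  7  8  9
g(k):  0  0  1  1  0  0  1  1  2  0
So g(9) = 0.
For stack B, compute g(0), g(1), … with moves {2, 6}:
g(0) = mex{} = 0
g(1) = mex{} = 0
g(2) = mex{0} = 1
g(3) = mex{0} = 1
g(4) = mex{1} = 0
g(5) = mex{1} = 0
g(6) = mex{0} = 1
g(7) = mex{0} = 1
g(8) = mex{1} = 0
So g(8) = 0.
Stack C is a plain Nim stack of size 11, so its Grundy value is 11.
The value of a disjunctive sum is the nim-sum of the parts.
Combined value = 0 ⊕ 0 ⊕ 11 = 11.

11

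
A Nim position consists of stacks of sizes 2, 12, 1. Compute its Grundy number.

Nim-sum: 2 XOR 12 XOR 1 = 15.

15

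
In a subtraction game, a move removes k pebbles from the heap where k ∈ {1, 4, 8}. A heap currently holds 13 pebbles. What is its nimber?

1

Compute g(0), g(1), … for moves {1, 4, 8}:
k:     0  1  2  3  4  5  6  7  8  9 10 11 12 13
g(k):  0  1  0  1  2  0  1  0  1  2  3  2  0  1
So g(13) = 1.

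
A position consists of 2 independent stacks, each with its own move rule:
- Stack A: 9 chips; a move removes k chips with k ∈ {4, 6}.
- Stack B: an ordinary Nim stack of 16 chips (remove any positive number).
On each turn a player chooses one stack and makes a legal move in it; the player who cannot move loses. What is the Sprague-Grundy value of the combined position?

Build the Grundy sequence for stack A with g(k) = mex{g(k−s) : s ∈ {4, 6}, s ≤ k}:
g(0) = mex{} = 0
g(1) = mex{} = 0
g(2) = mex{} = 0
g(3) = mex{} = 0
g(4) = mex{0} = 1
g(5) = mex{0} = 1
g(6) = mex{0} = 1
g(7) = mex{0} = 1
g(8) = mex{0,1} = 2
g(9) = mex{0,1} = 2
So g(9) = 2.
Stack B is a plain Nim stack of size 16, so its Grundy value is 16.
By the Sprague-Grundy theorem, the Grundy value of a sum of independent games is the XOR of the component values.
Combined value = 2 ⊕ 16 = 18.

18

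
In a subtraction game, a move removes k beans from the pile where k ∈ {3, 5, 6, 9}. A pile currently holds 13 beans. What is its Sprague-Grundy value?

0

Compute g(0), g(1), … for moves {3, 5, 6, 9}:
k:     0  1  2  3  4  5  6  7  8  9 10 11 12 13
g(k):  0  0  0  1  1  1  2  2  2  3  3  3  0  0
So g(13) = 0.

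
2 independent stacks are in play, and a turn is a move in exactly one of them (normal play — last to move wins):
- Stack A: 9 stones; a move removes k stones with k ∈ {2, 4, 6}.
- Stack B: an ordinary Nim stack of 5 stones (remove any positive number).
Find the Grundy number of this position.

5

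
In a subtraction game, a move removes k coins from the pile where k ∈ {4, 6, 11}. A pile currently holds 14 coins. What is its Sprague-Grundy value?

Build the Grundy sequence with g(k) = mex{g(k−s) : s ∈ {4, 6, 11}, s ≤ k}:
k:     0  1  2  3  4  5  6  7  8  9 10 11 12 13 14
g(k):  0  0  0  0  1  1  1  1  2  2  0  2  3  3  1
So g(14) = 1.

1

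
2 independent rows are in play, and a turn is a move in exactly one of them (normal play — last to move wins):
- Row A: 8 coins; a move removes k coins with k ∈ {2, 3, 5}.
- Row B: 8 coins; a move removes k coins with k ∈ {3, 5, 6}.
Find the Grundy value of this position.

Grundy values for row A (subtraction set {2, 3, 5}):
g(0) = mex{} = 0
g(1) = mex{} = 0
g(2) = mex{0} = 1
g(3) = mex{0} = 1
g(4) = mex{0,1} = 2
g(5) = mex{0,1} = 2
g(6) = mex{0,1,2} = 3
g(7) = mex{1,2} = 0
g(8) = mex{1,2,3} = 0
So g(8) = 0.
For row B, compute g(0), g(1), … with moves {3, 5, 6}:
g(0) = mex{} = 0
g(1) = mex{} = 0
g(2) = mex{} = 0
g(3) = mex{0} = 1
g(4) = mex{0} = 1
g(5) = mex{0} = 1
g(6) = mex{0,1} = 2
g(7) = mex{0,1} = 2
g(8) = mex{0,1} = 2
So g(8) = 2.
By the Sprague-Grundy theorem, the Grundy value of a sum of independent games is the XOR of the component values.
Combined value = 0 XOR 2 = 2.

2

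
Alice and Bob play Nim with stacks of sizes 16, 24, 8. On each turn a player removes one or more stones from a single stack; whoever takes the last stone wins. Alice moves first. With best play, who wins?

Nim-sum: 16 XOR 24 XOR 8 = 0.
The nim-sum is 0, so this is a P-position: the player to move is in a losing position under optimal play; Alice is about to move from it and so loses — Bob wins.

Bob wins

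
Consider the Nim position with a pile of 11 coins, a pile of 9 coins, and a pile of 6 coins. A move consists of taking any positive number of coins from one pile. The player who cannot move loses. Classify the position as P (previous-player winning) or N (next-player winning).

N-position

In binary:
  1011  (11)
  1001  (9)
  0110  (6)
  ----
  0100  (4)
The nim-sum is 4 ≠ 0, so this is an N-position: the player to move can win.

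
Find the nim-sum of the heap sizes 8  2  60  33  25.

14

In binary:
  001000  (8)
  000010  (2)
  111100  (60)
  100001  (33)
  011001  (25)
  ------
  001110  (14)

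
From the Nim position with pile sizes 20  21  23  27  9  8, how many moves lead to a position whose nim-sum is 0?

3

Compute the nim-sum pairwise:
20 ⊕ 21 = 1
1 ⊕ 23 = 22
22 ⊕ 27 = 13
13 ⊕ 9 = 4
4 ⊕ 8 = 12
The overall nim-sum is X = 12. A pile of size p has a winning move iff p XOR X < p (reduce it to p XOR X).
  20: 20 XOR 12 = 24 ≥ 20 — no move.
  21: 21 XOR 12 = 25 ≥ 21 — no move.
  23: 23 XOR 12 = 27 ≥ 23 — no move.
  27: 27 XOR 12 = 23 < 27 — winning move (to 23).
  9: 9 XOR 12 = 5 < 9 — winning move (to 5).
  8: 8 XOR 12 = 4 < 8 — winning move (to 4).
That gives 3 winning moves.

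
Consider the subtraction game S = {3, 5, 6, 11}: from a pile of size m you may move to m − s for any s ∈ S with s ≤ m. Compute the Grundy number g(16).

2

Compute g(0), g(1), … for moves {3, 5, 6, 11}:
k:     0  1  2  3  4  5  6  7  8  9 10 11 12 13 14 15 16
g(k):  0  0  0  1  1  1  2  2  2  0  0  3  1  1  4  2  2
So g(16) = 2.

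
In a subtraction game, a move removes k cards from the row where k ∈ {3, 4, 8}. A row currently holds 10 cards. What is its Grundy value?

Build the Grundy sequence with g(k) = mex{g(k−s) : s ∈ {3, 4, 8}, s ≤ k}:
g(0) = mex{} = 0
g(1) = mex{} = 0
g(2) = mex{} = 0
g(3) = mex{0} = 1
g(4) = mex{0} = 1
g(5) = mex{0} = 1
g(6) = mex{0,1} = 2
g(7) = mex{1} = 0
g(8) = mex{0,1} = 2
g(9) = mex{0,1,2} = 3
g(10) = mex{0,2} = 1
So g(10) = 1.

1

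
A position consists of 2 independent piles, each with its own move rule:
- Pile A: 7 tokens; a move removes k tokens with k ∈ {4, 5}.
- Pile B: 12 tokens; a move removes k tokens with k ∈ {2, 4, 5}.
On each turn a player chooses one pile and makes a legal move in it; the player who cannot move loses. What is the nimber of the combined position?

3

Grundy values for pile A (subtraction set {4, 5}):
g(0) = mex{} = 0
g(1) = mex{} = 0
g(2) = mex{} = 0
g(3) = mex{} = 0
g(4) = mex{0} = 1
g(5) = mex{0} = 1
g(6) = mex{0} = 1
g(7) = mex{0} = 1
So g(7) = 1.
Build the Grundy sequence for pile B with g(k) = mex{g(k−s) : s ∈ {2, 4, 5}, s ≤ k}:
g(0) = mex{} = 0
g(1) = mex{} = 0
g(2) = mex{0} = 1
g(3) = mex{0} = 1
g(4) = mex{0,1} = 2
g(5) = mex{0,1} = 2
g(6) = mex{0,1,2} = 3
g(7) = mex{1,2} = 0
g(8) = mex{1,2,3} = 0
g(9) = mex{0,2} = 1
g(10) = mex{0,2,3} = 1
g(11) = mex{0,1,3} = 2
g(12) = mex{0,1} = 2
So g(12) = 2.
The value of a disjunctive sum is the nim-sum of the parts.
Combined value = 1 XOR 2 = 3.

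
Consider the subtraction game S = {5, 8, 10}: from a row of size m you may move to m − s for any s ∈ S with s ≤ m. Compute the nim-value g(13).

Grundy values for subtraction set {5, 8, 10}:
g(0) = mex{} = 0
g(1) = mex{} = 0
g(2) = mex{} = 0
g(3) = mex{} = 0
g(4) = mex{} = 0
g(5) = mex{0} = 1
g(6) = mex{0} = 1
g(7) = mex{0} = 1
g(8) = mex{0} = 1
g(9) = mex{0} = 1
g(10) = mex{0,1} = 2
g(11) = mex{0,1} = 2
g(12) = mex{0,1} = 2
g(13) = mex{0,1} = 2
So g(13) = 2.

2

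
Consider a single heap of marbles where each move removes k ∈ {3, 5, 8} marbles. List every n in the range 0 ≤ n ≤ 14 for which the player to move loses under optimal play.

0, 1, 2, 11, 12, 13

Compute g(0), g(1), … for moves {3, 5, 8}:
g(0) = mex{} = 0
g(1) = mex{} = 0
g(2) = mex{} = 0
g(3) = mex{0} = 1
g(4) = mex{0} = 1
g(5) = mex{0} = 1
g(6) = mex{0,1} = 2
g(7) = mex{0,1} = 2
g(8) = mex{0,1} = 2
g(9) = mex{0,1,2} = 3
g(10) = mex{0,1,2} = 3
g(11) = mex{1,2} = 0
g(12) = mex{1,2,3} = 0
g(13) = mex{1,2,3} = 0
g(14) = mex{0,2,3} = 1
The P-positions (g = 0) in 0..14 are 0, 1, 2, 11, 12, 13.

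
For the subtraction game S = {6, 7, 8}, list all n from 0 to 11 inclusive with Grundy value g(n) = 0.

Build the Grundy sequence with g(k) = mex{g(k−s) : s ∈ {6, 7, 8}, s ≤ k}:
k:     0  1  2  3  4  5  6  7  8  9 10 11
g(k):  0  0  0  0  0  0  1  1  1  1  1  1
The P-positions (g = 0) in 0..11 are 0, 1, 2, 3, 4, 5.

0, 1, 2, 3, 4, 5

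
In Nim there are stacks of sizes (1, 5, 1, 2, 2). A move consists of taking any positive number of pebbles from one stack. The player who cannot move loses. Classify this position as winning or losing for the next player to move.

Compute the nim-sum pairwise:
1 ⊕ 5 = 4
4 ⊕ 1 = 5
5 ⊕ 2 = 7
7 ⊕ 2 = 5
The nim-sum is 5 ≠ 0, so this is an N-position: the player to move can win.

Winning position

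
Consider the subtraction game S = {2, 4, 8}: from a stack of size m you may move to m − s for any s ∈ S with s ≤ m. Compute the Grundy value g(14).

Grundy values for subtraction set {2, 4, 8}:
g(0) = mex{} = 0
g(1) = mex{} = 0
g(2) = mex{0} = 1
g(3) = mex{0} = 1
g(4) = mex{0,1} = 2
g(5) = mex{0,1} = 2
g(6) = mex{1,2} = 0
g(7) = mex{1,2} = 0
g(8) = mex{0,2} = 1
g(9) = mex{0,2} = 1
g(10) = mex{0,1} = 2
g(11) = mex{0,1} = 2
g(12) = mex{1,2} = 0
g(13) = mex{1,2} = 0
g(14) = mex{0,2} = 1
So g(14) = 1.

1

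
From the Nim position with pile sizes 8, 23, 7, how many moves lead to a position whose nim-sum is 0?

Nim-sum: 8 XOR 23 XOR 7 = 24.
The overall nim-sum is X = 24. A pile of size p has a winning move iff p XOR X < p (reduce it to p XOR X).
  8: 8 XOR 24 = 16 ≥ 8 — no move.
  23: 23 XOR 24 = 15 < 23 — winning move (to 15).
  7: 7 XOR 24 = 31 ≥ 7 — no move.
That gives 1 winning move.

1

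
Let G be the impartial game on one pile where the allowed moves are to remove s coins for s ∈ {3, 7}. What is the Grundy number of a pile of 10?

0

Compute g(0), g(1), … for moves {3, 7}:
g(0) = mex{} = 0
g(1) = mex{} = 0
g(2) = mex{} = 0
g(3) = mex{0} = 1
g(4) = mex{0} = 1
g(5) = mex{0} = 1
g(6) = mex{1} = 0
g(7) = mex{0,1} = 2
g(8) = mex{0,1} = 2
g(9) = mex{0} = 1
g(10) = mex{1,2} = 0
So g(10) = 0.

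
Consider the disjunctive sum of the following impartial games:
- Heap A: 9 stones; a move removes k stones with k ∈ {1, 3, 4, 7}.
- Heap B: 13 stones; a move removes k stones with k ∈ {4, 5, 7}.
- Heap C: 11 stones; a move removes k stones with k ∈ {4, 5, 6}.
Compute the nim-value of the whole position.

Build the Grundy sequence for heap A with g(k) = mex{g(k−s) : s ∈ {1, 3, 4, 7}, s ≤ k}:
g(0) = mex{} = 0
g(1) = mex{0} = 1
g(2) = mex{1} = 0
g(3) = mex{0} = 1
g(4) = mex{0,1} = 2
g(5) = mex{0,1,2} = 3
g(6) = mex{0,1,3} = 2
g(7) = mex{0,1,2} = 3
g(8) = mex{1,2,3} = 0
g(9) = mex{0,2,3} = 1
So g(9) = 1.
Build the Grundy sequence for heap B with g(k) = mex{g(k−s) : s ∈ {4, 5, 7}, s ≤ k}:
g(0) = mex{} = 0
g(1) = mex{} = 0
g(2) = mex{} = 0
g(3) = mex{} = 0
g(4) = mex{0} = 1
g(5) = mex{0} = 1
g(6) = mex{0} = 1
g(7) = mex{0} = 1
g(8) = mex{0,1} = 2
g(9) = mex{0,1} = 2
g(10) = mex{0,1} = 2
g(11) = mex{1} = 0
g(12) = mex{1,2} = 0
g(13) = mex{1,2} = 0
So g(13) = 0.
For heap C, compute g(0), g(1), … with moves {4, 5, 6}:
g(0) = mex{} = 0
g(1) = mex{} = 0
g(2) = mex{} = 0
g(3) = mex{} = 0
g(4) = mex{0} = 1
g(5) = mex{0} = 1
g(6) = mex{0} = 1
g(7) = mex{0} = 1
g(8) = mex{0,1} = 2
g(9) = mex{0,1} = 2
g(10) = mex{1} = 0
g(11) = mex{1} = 0
So g(11) = 0.
The value of a disjunctive sum is the nim-sum of the parts.
Combined value = 1 ⊕ 0 ⊕ 0 = 1.

1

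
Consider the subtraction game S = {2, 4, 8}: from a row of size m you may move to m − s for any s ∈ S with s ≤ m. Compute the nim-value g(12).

0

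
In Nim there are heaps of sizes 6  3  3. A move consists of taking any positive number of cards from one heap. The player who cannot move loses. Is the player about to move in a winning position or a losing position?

Winning position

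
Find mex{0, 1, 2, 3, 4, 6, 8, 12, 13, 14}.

The values 0, 1, 2, 3, 4 are all present; 5 is the first non-negative integer missing from the set.

5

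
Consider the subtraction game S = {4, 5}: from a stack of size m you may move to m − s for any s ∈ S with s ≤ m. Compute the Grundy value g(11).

0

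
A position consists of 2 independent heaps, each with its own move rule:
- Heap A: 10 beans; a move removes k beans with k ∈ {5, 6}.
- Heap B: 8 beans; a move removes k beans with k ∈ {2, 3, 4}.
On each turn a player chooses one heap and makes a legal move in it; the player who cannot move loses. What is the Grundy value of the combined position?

3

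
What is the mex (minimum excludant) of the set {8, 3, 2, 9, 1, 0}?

4

The values 0, 1, 2, 3 are all present; 4 is the first non-negative integer missing from the set.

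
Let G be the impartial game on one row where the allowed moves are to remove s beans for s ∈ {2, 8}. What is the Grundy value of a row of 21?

0

Compute g(0), g(1), … for moves {2, 8}:
k:     0  1  2  3  4  5  6  7  8  9 10 11 12 13 14 15 16 17 18 19 20 21
g(k):  0  0  1  1  0  0  1  1  2  2  0  0  1  1  0  0  1  1  2  2  0  0
So g(21) = 0.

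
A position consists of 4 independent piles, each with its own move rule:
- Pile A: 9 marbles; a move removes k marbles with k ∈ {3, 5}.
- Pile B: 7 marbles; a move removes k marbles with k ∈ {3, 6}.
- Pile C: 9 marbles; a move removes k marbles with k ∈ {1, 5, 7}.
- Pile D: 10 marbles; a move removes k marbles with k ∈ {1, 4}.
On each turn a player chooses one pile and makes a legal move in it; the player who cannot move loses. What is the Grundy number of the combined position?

3

For pile A, compute g(0), g(1), … with moves {3, 5}:
g(0) = mex{} = 0
g(1) = mex{} = 0
g(2) = mex{} = 0
g(3) = mex{0} = 1
g(4) = mex{0} = 1
g(5) = mex{0} = 1
g(6) = mex{0,1} = 2
g(7) = mex{0,1} = 2
g(8) = mex{1} = 0
g(9) = mex{1,2} = 0
So g(9) = 0.
Build the Grundy sequence for pile B with g(k) = mex{g(k−s) : s ∈ {3, 6}, s ≤ k}:
k:     0  1  2  3  4  5  6  7
g(k):  0  0  0  1  1  1  2  2
So g(7) = 2.
Grundy values for pile C (subtraction set {1, 5, 7}):
g(0) = mex{} = 0
g(1) = mex{0} = 1
g(2) = mex{1} = 0
g(3) = mex{0} = 1
g(4) = mex{1} = 0
g(5) = mex{0} = 1
g(6) = mex{1} = 0
g(7) = mex{0} = 1
g(8) = mex{1} = 0
g(9) = mex{0} = 1
So g(9) = 1.
For pile D, compute g(0), g(1), … with moves {1, 4}:
k:     0  1  2  3  4  5  6  7  8  9 10
g(k):  0  1  0  1  2  0  1  0  1  2  0
So g(10) = 0.
The value of a disjunctive sum is the nim-sum of the parts.
Combined value = 0 XOR 2 XOR 1 XOR 0 = 3.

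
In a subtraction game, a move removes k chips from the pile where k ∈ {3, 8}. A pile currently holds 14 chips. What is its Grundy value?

1

Compute g(0), g(1), … for moves {3, 8}:
g(0) = mex{} = 0
g(1) = mex{} = 0
g(2) = mex{} = 0
g(3) = mex{0} = 1
g(4) = mex{0} = 1
g(5) = mex{0} = 1
g(6) = mex{1} = 0
g(7) = mex{1} = 0
g(8) = mex{0,1} = 2
g(9) = mex{0} = 1
g(10) = mex{0} = 1
g(11) = mex{1,2} = 0
g(12) = mex{1} = 0
g(13) = mex{1} = 0
g(14) = mex{0} = 1
So g(14) = 1.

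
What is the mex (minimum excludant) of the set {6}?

0 is not in the set, so the mex is 0.

0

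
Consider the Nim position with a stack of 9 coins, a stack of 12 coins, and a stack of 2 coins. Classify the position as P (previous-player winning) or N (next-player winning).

N-position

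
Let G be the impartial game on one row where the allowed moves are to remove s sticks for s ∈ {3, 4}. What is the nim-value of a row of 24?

1

Grundy values for subtraction set {3, 4}:
k:     0  1  2  3  4  5  6  7  8  9 10 11 12 13 14 15 16 17 18 19 20 21 22 23 24
g(k):  0  0  0  1  1  1  2  0  0  0  1  1  1  2  0  0  0  1  1  1  2  0  0  0  1
So g(24) = 1.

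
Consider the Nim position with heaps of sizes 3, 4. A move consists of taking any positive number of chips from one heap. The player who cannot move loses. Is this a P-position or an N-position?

N-position

Nim-sum: 3 ⊕ 4 = 7.
The nim-sum is 7 ≠ 0, so this is an N-position: the player to move can win.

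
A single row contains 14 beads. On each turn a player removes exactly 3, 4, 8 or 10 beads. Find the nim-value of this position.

Grundy values for subtraction set {3, 4, 8, 10}:
k:     0  1  2  3  4  5  6  7  8  9 10 11 12 13 14
g(k):  0  0  0  1  1  1  2  0  2  3  1  3  4  0  0
So g(14) = 0.

0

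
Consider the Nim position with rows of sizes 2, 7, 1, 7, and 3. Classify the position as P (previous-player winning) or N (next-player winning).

P-position

Nim-sum: 2 XOR 7 XOR 1 XOR 7 XOR 3 = 0.
The nim-sum is 0, so this is a P-position: the player to move is in a losing position under optimal play.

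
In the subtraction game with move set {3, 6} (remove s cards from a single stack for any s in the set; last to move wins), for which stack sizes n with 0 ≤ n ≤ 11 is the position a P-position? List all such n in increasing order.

0, 1, 2, 9, 10, 11

Grundy values for subtraction set {3, 6}:
g(0) = mex{} = 0
g(1) = mex{} = 0
g(2) = mex{} = 0
g(3) = mex{0} = 1
g(4) = mex{0} = 1
g(5) = mex{0} = 1
g(6) = mex{0,1} = 2
g(7) = mex{0,1} = 2
g(8) = mex{0,1} = 2
g(9) = mex{1,2} = 0
g(10) = mex{1,2} = 0
g(11) = mex{1,2} = 0
The P-positions (g = 0) in 0..11 are 0, 1, 2, 9, 10, 11.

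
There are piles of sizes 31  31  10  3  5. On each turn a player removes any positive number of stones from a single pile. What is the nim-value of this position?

12

Nim-sum: 31 XOR 31 XOR 10 XOR 3 XOR 5 = 12.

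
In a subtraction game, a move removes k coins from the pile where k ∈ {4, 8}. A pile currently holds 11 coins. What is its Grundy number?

Grundy values for subtraction set {4, 8}:
k:     0  1  2  3  4  5  6  7  8  9 10 11
g(k):  0  0  0  0  1  1  1  1  2  2  2  2
So g(11) = 2.

2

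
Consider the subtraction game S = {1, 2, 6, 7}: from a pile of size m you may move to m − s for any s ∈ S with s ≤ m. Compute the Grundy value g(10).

Compute g(0), g(1), … for moves {1, 2, 6, 7}:
g(0) = mex{} = 0
g(1) = mex{0} = 1
g(2) = mex{0,1} = 2
g(3) = mex{1,2} = 0
g(4) = mex{0,2} = 1
g(5) = mex{0,1} = 2
g(6) = mex{0,1,2} = 3
g(7) = mex{0,1,2,3} = 4
g(8) = mex{1,2,3,4} = 0
g(9) = mex{0,2,4} = 1
g(10) = mex{0,1} = 2
So g(10) = 2.

2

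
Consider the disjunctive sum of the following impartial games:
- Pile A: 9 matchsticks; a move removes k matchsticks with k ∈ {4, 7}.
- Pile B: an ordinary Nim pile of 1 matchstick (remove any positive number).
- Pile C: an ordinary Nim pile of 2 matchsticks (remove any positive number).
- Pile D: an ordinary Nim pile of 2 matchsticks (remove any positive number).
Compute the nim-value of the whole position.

Build the Grundy sequence for pile A with g(k) = mex{g(k−s) : s ∈ {4, 7}, s ≤ k}:
g(0) = mex{} = 0
g(1) = mex{} = 0
g(2) = mex{} = 0
g(3) = mex{} = 0
g(4) = mex{0} = 1
g(5) = mex{0} = 1
g(6) = mex{0} = 1
g(7) = mex{0} = 1
g(8) = mex{0,1} = 2
g(9) = mex{0,1} = 2
So g(9) = 2.
Pile B is a plain Nim pile of size 1, so its Grundy value is 1.
Pile C is a plain Nim pile of size 2, so its Grundy value is 2.
Pile D is a plain Nim pile of size 2, so its Grundy value is 2.
By the Sprague-Grundy theorem, the Grundy value of a sum of independent games is the XOR of the component values.
Combined value = 2 ⊕ 1 ⊕ 2 ⊕ 2 = 3.

3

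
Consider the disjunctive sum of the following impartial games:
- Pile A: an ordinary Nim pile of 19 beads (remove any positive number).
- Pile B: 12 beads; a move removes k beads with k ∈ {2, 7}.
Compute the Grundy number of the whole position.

18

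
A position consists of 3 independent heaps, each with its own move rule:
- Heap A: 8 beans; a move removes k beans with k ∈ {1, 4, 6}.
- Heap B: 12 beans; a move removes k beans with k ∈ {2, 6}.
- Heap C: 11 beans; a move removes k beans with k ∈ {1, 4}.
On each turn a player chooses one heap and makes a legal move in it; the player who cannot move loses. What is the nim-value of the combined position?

0

For heap A, compute g(0), g(1), … with moves {1, 4, 6}:
g(0) = mex{} = 0
g(1) = mex{0} = 1
g(2) = mex{1} = 0
g(3) = mex{0} = 1
g(4) = mex{0,1} = 2
g(5) = mex{1,2} = 0
g(6) = mex{0} = 1
g(7) = mex{1} = 0
g(8) = mex{0,2} = 1
So g(8) = 1.
Grundy values for heap B (subtraction set {2, 6}):
k:     0  1  2  3  4  5  6  7  8  9 10 11 12
g(k):  0  0  1  1  0  0  1  1  0  0  1  1  0
So g(12) = 0.
Grundy values for heap C (subtraction set {1, 4}):
k:     0  1  2  3  4  5  6  7  8  9 10 11
g(k):  0  1  0  1  2  0  1  0  1  2  0  1
So g(11) = 1.
By the Sprague-Grundy theorem, the Grundy value of a sum of independent games is the XOR of the component values.
Combined value = 1 ⊕ 0 ⊕ 1 = 0.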